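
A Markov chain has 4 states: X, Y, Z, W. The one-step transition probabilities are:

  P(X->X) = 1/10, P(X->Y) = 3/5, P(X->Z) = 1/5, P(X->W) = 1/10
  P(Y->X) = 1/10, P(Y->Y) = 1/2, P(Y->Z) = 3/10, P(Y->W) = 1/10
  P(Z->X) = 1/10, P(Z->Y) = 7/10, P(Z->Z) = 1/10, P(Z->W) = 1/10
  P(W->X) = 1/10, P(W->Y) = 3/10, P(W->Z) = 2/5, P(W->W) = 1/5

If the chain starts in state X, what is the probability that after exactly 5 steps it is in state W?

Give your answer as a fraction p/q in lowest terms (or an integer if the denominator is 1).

Answer: 11111/100000

Derivation:
Computing P^5 by repeated multiplication:
P^1 =
  X: [1/10, 3/5, 1/5, 1/10]
  Y: [1/10, 1/2, 3/10, 1/10]
  Z: [1/10, 7/10, 1/10, 1/10]
  W: [1/10, 3/10, 2/5, 1/5]
P^2 =
  X: [1/10, 53/100, 13/50, 11/100]
  Y: [1/10, 11/20, 6/25, 11/100]
  Z: [1/10, 51/100, 7/25, 11/100]
  W: [1/10, 11/20, 23/100, 3/25]
P^3 =
  X: [1/10, 27/50, 249/1000, 111/1000]
  Y: [1/10, 67/125, 253/1000, 111/1000]
  Z: [1/10, 68/125, 49/200, 111/1000]
  W: [1/10, 133/250, 32/125, 14/125]
P^4 =
  X: [1/10, 336/625, 2513/10000, 1111/10000]
  Y: [1/10, 673/1250, 501/2000, 1111/10000]
  Z: [1/10, 671/1250, 2521/10000, 1111/10000]
  W: [1/10, 1347/2500, 1/4, 139/1250]
P^5 =
  X: [1/10, 13451/25000, 5017/20000, 11111/100000]
  Y: [1/10, 13447/25000, 25101/100000, 11111/100000]
  Z: [1/10, 2691/5000, 25069/100000, 11111/100000]
  W: [1/10, 3361/6250, 3139/12500, 1389/12500]

(P^5)[X -> W] = 11111/100000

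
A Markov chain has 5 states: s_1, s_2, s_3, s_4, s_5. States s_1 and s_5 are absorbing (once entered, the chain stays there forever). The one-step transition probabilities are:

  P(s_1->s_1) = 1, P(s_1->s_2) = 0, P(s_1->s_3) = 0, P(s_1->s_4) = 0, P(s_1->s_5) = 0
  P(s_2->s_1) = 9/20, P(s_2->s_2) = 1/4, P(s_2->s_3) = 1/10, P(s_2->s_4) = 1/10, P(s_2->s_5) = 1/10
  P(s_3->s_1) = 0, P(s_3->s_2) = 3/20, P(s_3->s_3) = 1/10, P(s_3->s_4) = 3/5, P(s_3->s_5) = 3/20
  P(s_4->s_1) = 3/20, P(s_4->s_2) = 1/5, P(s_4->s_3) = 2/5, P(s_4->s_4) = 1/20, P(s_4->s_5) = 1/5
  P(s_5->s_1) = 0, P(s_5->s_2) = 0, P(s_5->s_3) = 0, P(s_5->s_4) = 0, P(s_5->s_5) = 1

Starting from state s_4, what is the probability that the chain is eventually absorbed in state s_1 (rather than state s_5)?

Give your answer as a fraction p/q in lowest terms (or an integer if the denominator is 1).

Answer: 69/137

Derivation:
Let a_i = P(absorbed in s_1 | start in state i).
Boundary conditions: a_s_1 = 1, a_s_5 = 0.
For each transient state i, a_i = sum_j P(i->j) * a_j:
  a_s_2 = 9/20*a_s_1 + 1/4*a_s_2 + 1/10*a_s_3 + 1/10*a_s_4 + 1/10*a_s_5
  a_s_3 = 0*a_s_1 + 3/20*a_s_2 + 1/10*a_s_3 + 3/5*a_s_4 + 3/20*a_s_5
  a_s_4 = 3/20*a_s_1 + 1/5*a_s_2 + 2/5*a_s_3 + 1/20*a_s_4 + 1/5*a_s_5

Substituting a_s_1 = 1 and a_s_5 = 0, rearrange to (I - Q) a = r where r[i] = P(i -> s_1):
  [3/4, -1/10, -1/10] . (a_s_2, a_s_3, a_s_4) = 9/20
  [-3/20, 9/10, -3/5] . (a_s_2, a_s_3, a_s_4) = 0
  [-1/5, -2/5, 19/20] . (a_s_2, a_s_3, a_s_4) = 3/20

Solving yields:
  a_s_2 = 399/548
  a_s_3 = 501/1096
  a_s_4 = 69/137

Starting state is s_4, so the absorption probability is a_s_4 = 69/137.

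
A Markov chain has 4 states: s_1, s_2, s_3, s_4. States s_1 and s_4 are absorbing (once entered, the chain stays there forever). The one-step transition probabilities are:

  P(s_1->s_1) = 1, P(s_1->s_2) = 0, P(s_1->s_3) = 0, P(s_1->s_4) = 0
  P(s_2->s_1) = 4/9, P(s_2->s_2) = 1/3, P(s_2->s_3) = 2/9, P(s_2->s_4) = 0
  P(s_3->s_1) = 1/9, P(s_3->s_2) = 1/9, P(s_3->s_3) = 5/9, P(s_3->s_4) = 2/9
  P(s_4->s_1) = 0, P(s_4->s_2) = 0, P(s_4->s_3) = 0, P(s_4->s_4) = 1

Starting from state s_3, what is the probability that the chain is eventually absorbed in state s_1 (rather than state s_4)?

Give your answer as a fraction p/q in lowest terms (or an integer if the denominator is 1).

Let a_i = P(absorbed in s_1 | start in state i).
Boundary conditions: a_s_1 = 1, a_s_4 = 0.
For each transient state i, a_i = sum_j P(i->j) * a_j:
  a_s_2 = 4/9*a_s_1 + 1/3*a_s_2 + 2/9*a_s_3 + 0*a_s_4
  a_s_3 = 1/9*a_s_1 + 1/9*a_s_2 + 5/9*a_s_3 + 2/9*a_s_4

Substituting a_s_1 = 1 and a_s_4 = 0, rearrange to (I - Q) a = r where r[i] = P(i -> s_1):
  [2/3, -2/9] . (a_s_2, a_s_3) = 4/9
  [-1/9, 4/9] . (a_s_2, a_s_3) = 1/9

Solving yields:
  a_s_2 = 9/11
  a_s_3 = 5/11

Starting state is s_3, so the absorption probability is a_s_3 = 5/11.

Answer: 5/11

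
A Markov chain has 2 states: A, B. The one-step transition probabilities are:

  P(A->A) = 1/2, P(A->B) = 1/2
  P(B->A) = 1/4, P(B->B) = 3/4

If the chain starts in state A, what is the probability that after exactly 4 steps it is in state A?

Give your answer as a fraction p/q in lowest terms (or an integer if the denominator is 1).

Answer: 43/128

Derivation:
Computing P^4 by repeated multiplication:
P^1 =
  A: [1/2, 1/2]
  B: [1/4, 3/4]
P^2 =
  A: [3/8, 5/8]
  B: [5/16, 11/16]
P^3 =
  A: [11/32, 21/32]
  B: [21/64, 43/64]
P^4 =
  A: [43/128, 85/128]
  B: [85/256, 171/256]

(P^4)[A -> A] = 43/128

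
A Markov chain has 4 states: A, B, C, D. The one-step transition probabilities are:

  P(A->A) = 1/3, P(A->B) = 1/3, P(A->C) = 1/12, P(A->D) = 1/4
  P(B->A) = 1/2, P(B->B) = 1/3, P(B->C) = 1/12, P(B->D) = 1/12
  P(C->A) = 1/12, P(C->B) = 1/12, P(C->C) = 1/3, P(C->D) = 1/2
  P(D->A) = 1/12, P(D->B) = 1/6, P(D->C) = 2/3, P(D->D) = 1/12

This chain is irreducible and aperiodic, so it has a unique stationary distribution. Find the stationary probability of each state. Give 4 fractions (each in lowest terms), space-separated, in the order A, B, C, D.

Answer: 91/394 85/394 60/197 49/197

Derivation:
The stationary distribution satisfies pi = pi * P, i.e.:
  pi_A = 1/3*pi_A + 1/2*pi_B + 1/12*pi_C + 1/12*pi_D
  pi_B = 1/3*pi_A + 1/3*pi_B + 1/12*pi_C + 1/6*pi_D
  pi_C = 1/12*pi_A + 1/12*pi_B + 1/3*pi_C + 2/3*pi_D
  pi_D = 1/4*pi_A + 1/12*pi_B + 1/2*pi_C + 1/12*pi_D
with normalization: pi_A + pi_B + pi_C + pi_D = 1.

Using the first 3 balance equations plus normalization, the linear system A*pi = b is:
  [-2/3, 1/2, 1/12, 1/12] . pi = 0
  [1/3, -2/3, 1/12, 1/6] . pi = 0
  [1/12, 1/12, -2/3, 2/3] . pi = 0
  [1, 1, 1, 1] . pi = 1

Solving yields:
  pi_A = 91/394
  pi_B = 85/394
  pi_C = 60/197
  pi_D = 49/197

Verification (pi * P):
  91/394*1/3 + 85/394*1/2 + 60/197*1/12 + 49/197*1/12 = 91/394 = pi_A  (ok)
  91/394*1/3 + 85/394*1/3 + 60/197*1/12 + 49/197*1/6 = 85/394 = pi_B  (ok)
  91/394*1/12 + 85/394*1/12 + 60/197*1/3 + 49/197*2/3 = 60/197 = pi_C  (ok)
  91/394*1/4 + 85/394*1/12 + 60/197*1/2 + 49/197*1/12 = 49/197 = pi_D  (ok)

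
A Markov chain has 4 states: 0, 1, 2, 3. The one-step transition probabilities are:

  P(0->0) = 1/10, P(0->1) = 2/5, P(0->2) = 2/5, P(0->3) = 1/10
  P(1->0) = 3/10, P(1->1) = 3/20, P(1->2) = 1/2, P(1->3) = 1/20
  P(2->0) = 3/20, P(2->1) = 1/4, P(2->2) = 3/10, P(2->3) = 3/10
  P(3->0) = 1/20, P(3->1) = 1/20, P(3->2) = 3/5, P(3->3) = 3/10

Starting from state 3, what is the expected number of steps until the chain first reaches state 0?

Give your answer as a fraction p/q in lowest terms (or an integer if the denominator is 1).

Answer: 680/91

Derivation:
Let h_i = expected steps to first reach 0 from state i.
Boundary: h_0 = 0.
First-step equations for the other states:
  h_1 = 1 + 3/10*h_0 + 3/20*h_1 + 1/2*h_2 + 1/20*h_3
  h_2 = 1 + 3/20*h_0 + 1/4*h_1 + 3/10*h_2 + 3/10*h_3
  h_3 = 1 + 1/20*h_0 + 1/20*h_1 + 3/5*h_2 + 3/10*h_3

Substituting h_0 = 0 and rearranging gives the linear system (I - Q) h = 1:
  [17/20, -1/2, -1/20] . (h_1, h_2, h_3) = 1
  [-1/4, 7/10, -3/10] . (h_1, h_2, h_3) = 1
  [-1/20, -3/5, 7/10] . (h_1, h_2, h_3) = 1

Solving yields:
  h_1 = 500/91
  h_2 = 600/91
  h_3 = 680/91

Starting state is 3, so the expected hitting time is h_3 = 680/91.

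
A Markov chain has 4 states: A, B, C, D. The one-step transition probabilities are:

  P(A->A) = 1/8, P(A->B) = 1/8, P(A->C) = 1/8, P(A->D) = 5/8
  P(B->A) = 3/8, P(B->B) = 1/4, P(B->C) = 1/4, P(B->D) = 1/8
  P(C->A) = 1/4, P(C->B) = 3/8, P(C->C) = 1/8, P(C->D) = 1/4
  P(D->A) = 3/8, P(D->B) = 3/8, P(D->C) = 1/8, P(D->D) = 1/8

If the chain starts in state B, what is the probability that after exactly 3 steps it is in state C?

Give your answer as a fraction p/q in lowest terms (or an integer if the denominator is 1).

Answer: 5/32

Derivation:
Computing P^3 by repeated multiplication:
P^1 =
  A: [1/8, 1/8, 1/8, 5/8]
  B: [3/8, 1/4, 1/4, 1/8]
  C: [1/4, 3/8, 1/8, 1/4]
  D: [3/8, 3/8, 1/8, 1/8]
P^2 =
  A: [21/64, 21/64, 9/64, 13/64]
  B: [1/4, 1/4, 5/32, 11/32]
  C: [19/64, 17/64, 11/64, 17/64]
  D: [17/64, 15/64, 11/64, 21/64]
P^3 =
  A: [141/512, 129/512, 85/512, 157/512]
  B: [75/256, 9/32, 5/32, 69/256]
  C: [143/512, 137/512, 81/512, 151/512]
  D: [147/512, 143/512, 79/512, 143/512]

(P^3)[B -> C] = 5/32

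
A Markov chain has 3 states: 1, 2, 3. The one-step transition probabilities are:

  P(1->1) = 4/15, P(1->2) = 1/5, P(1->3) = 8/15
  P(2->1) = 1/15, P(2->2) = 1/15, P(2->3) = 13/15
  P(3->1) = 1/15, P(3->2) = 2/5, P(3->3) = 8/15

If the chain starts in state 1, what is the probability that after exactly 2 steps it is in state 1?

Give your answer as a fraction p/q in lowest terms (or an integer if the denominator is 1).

Answer: 3/25

Derivation:
Computing P^2 by repeated multiplication:
P^1 =
  1: [4/15, 1/5, 8/15]
  2: [1/15, 1/15, 13/15]
  3: [1/15, 2/5, 8/15]
P^2 =
  1: [3/25, 7/25, 3/5]
  2: [2/25, 82/225, 5/9]
  3: [2/25, 19/75, 2/3]

(P^2)[1 -> 1] = 3/25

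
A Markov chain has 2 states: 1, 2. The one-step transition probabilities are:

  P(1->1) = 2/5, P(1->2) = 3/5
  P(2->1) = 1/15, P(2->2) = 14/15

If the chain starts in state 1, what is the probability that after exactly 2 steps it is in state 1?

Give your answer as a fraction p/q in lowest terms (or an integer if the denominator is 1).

Computing P^2 by repeated multiplication:
P^1 =
  1: [2/5, 3/5]
  2: [1/15, 14/15]
P^2 =
  1: [1/5, 4/5]
  2: [4/45, 41/45]

(P^2)[1 -> 1] = 1/5

Answer: 1/5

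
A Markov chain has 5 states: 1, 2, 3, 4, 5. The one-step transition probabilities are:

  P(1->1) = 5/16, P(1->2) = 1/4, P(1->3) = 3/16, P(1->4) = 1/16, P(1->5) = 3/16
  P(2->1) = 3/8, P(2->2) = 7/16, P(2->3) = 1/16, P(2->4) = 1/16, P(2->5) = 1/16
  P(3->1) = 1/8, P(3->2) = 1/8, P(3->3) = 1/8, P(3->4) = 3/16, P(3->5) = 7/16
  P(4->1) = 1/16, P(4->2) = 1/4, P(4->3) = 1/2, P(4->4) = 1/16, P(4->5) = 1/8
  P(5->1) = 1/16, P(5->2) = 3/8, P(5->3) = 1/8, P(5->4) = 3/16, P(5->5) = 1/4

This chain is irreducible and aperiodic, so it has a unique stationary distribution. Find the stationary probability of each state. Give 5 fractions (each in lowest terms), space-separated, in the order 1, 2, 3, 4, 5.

Answer: 42/185 2721/8695 1388/8695 371/3478 3369/17390

Derivation:
The stationary distribution satisfies pi = pi * P, i.e.:
  pi_1 = 5/16*pi_1 + 3/8*pi_2 + 1/8*pi_3 + 1/16*pi_4 + 1/16*pi_5
  pi_2 = 1/4*pi_1 + 7/16*pi_2 + 1/8*pi_3 + 1/4*pi_4 + 3/8*pi_5
  pi_3 = 3/16*pi_1 + 1/16*pi_2 + 1/8*pi_3 + 1/2*pi_4 + 1/8*pi_5
  pi_4 = 1/16*pi_1 + 1/16*pi_2 + 3/16*pi_3 + 1/16*pi_4 + 3/16*pi_5
  pi_5 = 3/16*pi_1 + 1/16*pi_2 + 7/16*pi_3 + 1/8*pi_4 + 1/4*pi_5
with normalization: pi_1 + pi_2 + pi_3 + pi_4 + pi_5 = 1.

Using the first 4 balance equations plus normalization, the linear system A*pi = b is:
  [-11/16, 3/8, 1/8, 1/16, 1/16] . pi = 0
  [1/4, -9/16, 1/8, 1/4, 3/8] . pi = 0
  [3/16, 1/16, -7/8, 1/2, 1/8] . pi = 0
  [1/16, 1/16, 3/16, -15/16, 3/16] . pi = 0
  [1, 1, 1, 1, 1] . pi = 1

Solving yields:
  pi_1 = 42/185
  pi_2 = 2721/8695
  pi_3 = 1388/8695
  pi_4 = 371/3478
  pi_5 = 3369/17390

Verification (pi * P):
  42/185*5/16 + 2721/8695*3/8 + 1388/8695*1/8 + 371/3478*1/16 + 3369/17390*1/16 = 42/185 = pi_1  (ok)
  42/185*1/4 + 2721/8695*7/16 + 1388/8695*1/8 + 371/3478*1/4 + 3369/17390*3/8 = 2721/8695 = pi_2  (ok)
  42/185*3/16 + 2721/8695*1/16 + 1388/8695*1/8 + 371/3478*1/2 + 3369/17390*1/8 = 1388/8695 = pi_3  (ok)
  42/185*1/16 + 2721/8695*1/16 + 1388/8695*3/16 + 371/3478*1/16 + 3369/17390*3/16 = 371/3478 = pi_4  (ok)
  42/185*3/16 + 2721/8695*1/16 + 1388/8695*7/16 + 371/3478*1/8 + 3369/17390*1/4 = 3369/17390 = pi_5  (ok)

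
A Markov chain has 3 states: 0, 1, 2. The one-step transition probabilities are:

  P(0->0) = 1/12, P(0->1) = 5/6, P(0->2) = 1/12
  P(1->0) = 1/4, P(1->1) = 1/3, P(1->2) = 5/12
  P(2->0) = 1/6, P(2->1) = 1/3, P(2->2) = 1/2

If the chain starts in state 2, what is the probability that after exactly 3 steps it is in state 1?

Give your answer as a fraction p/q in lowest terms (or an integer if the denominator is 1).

Answer: 61/144

Derivation:
Computing P^3 by repeated multiplication:
P^1 =
  0: [1/12, 5/6, 1/12]
  1: [1/4, 1/3, 5/12]
  2: [1/6, 1/3, 1/2]
P^2 =
  0: [11/48, 3/8, 19/48]
  1: [25/144, 11/24, 53/144]
  2: [13/72, 5/12, 29/72]
P^3 =
  0: [103/576, 43/96, 215/576]
  1: [329/1728, 121/288, 673/1728]
  2: [161/864, 61/144, 337/864]

(P^3)[2 -> 1] = 61/144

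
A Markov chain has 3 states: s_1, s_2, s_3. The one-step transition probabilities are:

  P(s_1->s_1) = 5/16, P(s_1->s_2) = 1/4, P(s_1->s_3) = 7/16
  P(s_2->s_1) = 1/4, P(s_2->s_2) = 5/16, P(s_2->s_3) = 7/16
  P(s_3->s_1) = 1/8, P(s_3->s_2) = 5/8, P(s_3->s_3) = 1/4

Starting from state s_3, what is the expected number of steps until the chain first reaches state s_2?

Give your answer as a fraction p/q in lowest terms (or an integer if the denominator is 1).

Answer: 104/59

Derivation:
Let h_i = expected steps to first reach s_2 from state i.
Boundary: h_s_2 = 0.
First-step equations for the other states:
  h_s_1 = 1 + 5/16*h_s_1 + 1/4*h_s_2 + 7/16*h_s_3
  h_s_3 = 1 + 1/8*h_s_1 + 5/8*h_s_2 + 1/4*h_s_3

Substituting h_s_2 = 0 and rearranging gives the linear system (I - Q) h = 1:
  [11/16, -7/16] . (h_s_1, h_s_3) = 1
  [-1/8, 3/4] . (h_s_1, h_s_3) = 1

Solving yields:
  h_s_1 = 152/59
  h_s_3 = 104/59

Starting state is s_3, so the expected hitting time is h_s_3 = 104/59.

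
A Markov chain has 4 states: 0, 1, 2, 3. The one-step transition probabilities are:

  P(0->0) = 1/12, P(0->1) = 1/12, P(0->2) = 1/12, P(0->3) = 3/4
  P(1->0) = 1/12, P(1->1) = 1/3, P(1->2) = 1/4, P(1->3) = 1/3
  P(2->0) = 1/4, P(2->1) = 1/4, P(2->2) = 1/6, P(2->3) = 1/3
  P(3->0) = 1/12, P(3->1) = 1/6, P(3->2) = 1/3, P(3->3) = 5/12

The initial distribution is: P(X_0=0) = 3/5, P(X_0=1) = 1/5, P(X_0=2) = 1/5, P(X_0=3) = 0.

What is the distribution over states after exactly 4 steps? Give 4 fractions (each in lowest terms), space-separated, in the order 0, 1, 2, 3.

Answer: 1289/10368 21977/103680 25153/103680 2183/5184

Derivation:
Propagating the distribution step by step (d_{t+1} = d_t * P):
d_0 = (0=3/5, 1=1/5, 2=1/5, 3=0)
  d_1[0] = 3/5*1/12 + 1/5*1/12 + 1/5*1/4 + 0*1/12 = 7/60
  d_1[1] = 3/5*1/12 + 1/5*1/3 + 1/5*1/4 + 0*1/6 = 1/6
  d_1[2] = 3/5*1/12 + 1/5*1/4 + 1/5*1/6 + 0*1/3 = 2/15
  d_1[3] = 3/5*3/4 + 1/5*1/3 + 1/5*1/3 + 0*5/12 = 7/12
d_1 = (0=7/60, 1=1/6, 2=2/15, 3=7/12)
  d_2[0] = 7/60*1/12 + 1/6*1/12 + 2/15*1/4 + 7/12*1/12 = 19/180
  d_2[1] = 7/60*1/12 + 1/6*1/3 + 2/15*1/4 + 7/12*1/6 = 47/240
  d_2[2] = 7/60*1/12 + 1/6*1/4 + 2/15*1/6 + 7/12*1/3 = 193/720
  d_2[3] = 7/60*3/4 + 1/6*1/3 + 2/15*1/3 + 7/12*5/12 = 31/72
d_2 = (0=19/180, 1=47/240, 2=193/720, 3=31/72)
  d_3[0] = 19/180*1/12 + 47/240*1/12 + 193/720*1/4 + 31/72*1/12 = 553/4320
  d_3[1] = 19/180*1/12 + 47/240*1/3 + 193/720*1/4 + 31/72*1/6 = 613/2880
  d_3[2] = 19/180*1/12 + 47/240*1/4 + 193/720*1/6 + 31/72*1/3 = 425/1728
  d_3[3] = 19/180*3/4 + 47/240*1/3 + 193/720*1/3 + 31/72*5/12 = 119/288
d_3 = (0=553/4320, 1=613/2880, 2=425/1728, 3=119/288)
  d_4[0] = 553/4320*1/12 + 613/2880*1/12 + 425/1728*1/4 + 119/288*1/12 = 1289/10368
  d_4[1] = 553/4320*1/12 + 613/2880*1/3 + 425/1728*1/4 + 119/288*1/6 = 21977/103680
  d_4[2] = 553/4320*1/12 + 613/2880*1/4 + 425/1728*1/6 + 119/288*1/3 = 25153/103680
  d_4[3] = 553/4320*3/4 + 613/2880*1/3 + 425/1728*1/3 + 119/288*5/12 = 2183/5184
d_4 = (0=1289/10368, 1=21977/103680, 2=25153/103680, 3=2183/5184)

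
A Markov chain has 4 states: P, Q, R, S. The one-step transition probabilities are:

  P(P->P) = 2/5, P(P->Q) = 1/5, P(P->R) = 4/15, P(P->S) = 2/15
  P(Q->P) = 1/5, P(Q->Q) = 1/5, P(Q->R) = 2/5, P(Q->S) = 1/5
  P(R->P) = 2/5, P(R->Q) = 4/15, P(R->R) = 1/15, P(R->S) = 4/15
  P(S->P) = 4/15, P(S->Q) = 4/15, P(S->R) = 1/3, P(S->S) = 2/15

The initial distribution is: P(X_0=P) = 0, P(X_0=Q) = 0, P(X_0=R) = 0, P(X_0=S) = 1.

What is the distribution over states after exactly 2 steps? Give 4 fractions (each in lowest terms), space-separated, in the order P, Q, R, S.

Propagating the distribution step by step (d_{t+1} = d_t * P):
d_0 = (P=0, Q=0, R=0, S=1)
  d_1[P] = 0*2/5 + 0*1/5 + 0*2/5 + 1*4/15 = 4/15
  d_1[Q] = 0*1/5 + 0*1/5 + 0*4/15 + 1*4/15 = 4/15
  d_1[R] = 0*4/15 + 0*2/5 + 0*1/15 + 1*1/3 = 1/3
  d_1[S] = 0*2/15 + 0*1/5 + 0*4/15 + 1*2/15 = 2/15
d_1 = (P=4/15, Q=4/15, R=1/3, S=2/15)
  d_2[P] = 4/15*2/5 + 4/15*1/5 + 1/3*2/5 + 2/15*4/15 = 74/225
  d_2[Q] = 4/15*1/5 + 4/15*1/5 + 1/3*4/15 + 2/15*4/15 = 52/225
  d_2[R] = 4/15*4/15 + 4/15*2/5 + 1/3*1/15 + 2/15*1/3 = 11/45
  d_2[S] = 4/15*2/15 + 4/15*1/5 + 1/3*4/15 + 2/15*2/15 = 44/225
d_2 = (P=74/225, Q=52/225, R=11/45, S=44/225)

Answer: 74/225 52/225 11/45 44/225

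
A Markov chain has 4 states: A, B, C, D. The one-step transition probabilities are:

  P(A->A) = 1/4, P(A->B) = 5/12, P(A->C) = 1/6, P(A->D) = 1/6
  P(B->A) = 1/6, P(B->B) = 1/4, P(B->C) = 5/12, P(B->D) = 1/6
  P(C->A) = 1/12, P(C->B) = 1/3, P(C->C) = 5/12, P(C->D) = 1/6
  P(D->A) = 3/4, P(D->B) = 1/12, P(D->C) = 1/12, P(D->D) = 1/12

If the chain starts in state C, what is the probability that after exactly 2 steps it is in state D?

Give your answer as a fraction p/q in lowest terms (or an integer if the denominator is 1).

Computing P^2 by repeated multiplication:
P^1 =
  A: [1/4, 5/12, 1/6, 1/6]
  B: [1/6, 1/4, 5/12, 1/6]
  C: [1/12, 1/3, 5/12, 1/6]
  D: [3/4, 1/12, 1/12, 1/12]
P^2 =
  A: [13/48, 5/18, 43/144, 11/72]
  B: [35/144, 41/144, 23/72, 11/72]
  C: [17/72, 13/48, 49/144, 11/72]
  D: [13/48, 53/144, 29/144, 23/144]

(P^2)[C -> D] = 11/72

Answer: 11/72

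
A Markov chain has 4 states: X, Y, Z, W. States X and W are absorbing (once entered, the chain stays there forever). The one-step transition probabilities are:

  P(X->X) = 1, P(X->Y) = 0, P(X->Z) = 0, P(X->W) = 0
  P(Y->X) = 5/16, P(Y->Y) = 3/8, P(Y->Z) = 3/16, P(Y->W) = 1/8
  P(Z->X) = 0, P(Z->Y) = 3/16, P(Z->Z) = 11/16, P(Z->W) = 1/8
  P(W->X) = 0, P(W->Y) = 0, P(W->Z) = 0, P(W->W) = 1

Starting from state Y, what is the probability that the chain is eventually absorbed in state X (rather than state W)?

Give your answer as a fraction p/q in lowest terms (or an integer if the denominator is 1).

Let a_i = P(absorbed in X | start in state i).
Boundary conditions: a_X = 1, a_W = 0.
For each transient state i, a_i = sum_j P(i->j) * a_j:
  a_Y = 5/16*a_X + 3/8*a_Y + 3/16*a_Z + 1/8*a_W
  a_Z = 0*a_X + 3/16*a_Y + 11/16*a_Z + 1/8*a_W

Substituting a_X = 1 and a_W = 0, rearrange to (I - Q) a = r where r[i] = P(i -> X):
  [5/8, -3/16] . (a_Y, a_Z) = 5/16
  [-3/16, 5/16] . (a_Y, a_Z) = 0

Solving yields:
  a_Y = 25/41
  a_Z = 15/41

Starting state is Y, so the absorption probability is a_Y = 25/41.

Answer: 25/41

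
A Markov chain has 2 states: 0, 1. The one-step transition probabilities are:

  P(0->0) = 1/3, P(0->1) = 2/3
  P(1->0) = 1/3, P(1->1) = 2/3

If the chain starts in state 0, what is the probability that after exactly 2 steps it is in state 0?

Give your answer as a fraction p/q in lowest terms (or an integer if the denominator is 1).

Computing P^2 by repeated multiplication:
P^1 =
  0: [1/3, 2/3]
  1: [1/3, 2/3]
P^2 =
  0: [1/3, 2/3]
  1: [1/3, 2/3]

(P^2)[0 -> 0] = 1/3

Answer: 1/3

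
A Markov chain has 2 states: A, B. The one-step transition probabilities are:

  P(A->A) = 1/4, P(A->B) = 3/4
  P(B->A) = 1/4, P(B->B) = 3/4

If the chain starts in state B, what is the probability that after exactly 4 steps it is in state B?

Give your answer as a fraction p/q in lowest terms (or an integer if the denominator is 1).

Answer: 3/4

Derivation:
Computing P^4 by repeated multiplication:
P^1 =
  A: [1/4, 3/4]
  B: [1/4, 3/4]
P^2 =
  A: [1/4, 3/4]
  B: [1/4, 3/4]
P^3 =
  A: [1/4, 3/4]
  B: [1/4, 3/4]
P^4 =
  A: [1/4, 3/4]
  B: [1/4, 3/4]

(P^4)[B -> B] = 3/4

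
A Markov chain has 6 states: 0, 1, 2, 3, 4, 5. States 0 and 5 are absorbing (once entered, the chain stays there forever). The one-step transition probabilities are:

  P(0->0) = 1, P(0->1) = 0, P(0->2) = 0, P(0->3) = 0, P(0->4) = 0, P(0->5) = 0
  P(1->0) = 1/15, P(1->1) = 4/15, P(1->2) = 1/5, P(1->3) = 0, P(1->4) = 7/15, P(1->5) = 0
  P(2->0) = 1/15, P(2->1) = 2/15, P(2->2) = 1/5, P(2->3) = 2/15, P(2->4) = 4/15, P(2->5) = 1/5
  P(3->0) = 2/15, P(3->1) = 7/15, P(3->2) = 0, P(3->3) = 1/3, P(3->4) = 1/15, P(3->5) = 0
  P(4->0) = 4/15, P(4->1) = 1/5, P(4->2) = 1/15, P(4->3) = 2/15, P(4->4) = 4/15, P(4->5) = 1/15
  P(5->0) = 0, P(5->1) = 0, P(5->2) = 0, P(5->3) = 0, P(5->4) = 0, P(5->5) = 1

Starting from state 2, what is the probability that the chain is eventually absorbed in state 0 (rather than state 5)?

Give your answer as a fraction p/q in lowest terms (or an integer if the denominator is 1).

Answer: 1216/2051

Derivation:
Let a_i = P(absorbed in 0 | start in state i).
Boundary conditions: a_0 = 1, a_5 = 0.
For each transient state i, a_i = sum_j P(i->j) * a_j:
  a_1 = 1/15*a_0 + 4/15*a_1 + 1/5*a_2 + 0*a_3 + 7/15*a_4 + 0*a_5
  a_2 = 1/15*a_0 + 2/15*a_1 + 1/5*a_2 + 2/15*a_3 + 4/15*a_4 + 1/5*a_5
  a_3 = 2/15*a_0 + 7/15*a_1 + 0*a_2 + 1/3*a_3 + 1/15*a_4 + 0*a_5
  a_4 = 4/15*a_0 + 1/5*a_1 + 1/15*a_2 + 2/15*a_3 + 4/15*a_4 + 1/15*a_5

Substituting a_0 = 1 and a_5 = 0, rearrange to (I - Q) a = r where r[i] = P(i -> 0):
  [11/15, -1/5, 0, -7/15] . (a_1, a_2, a_3, a_4) = 1/15
  [-2/15, 4/5, -2/15, -4/15] . (a_1, a_2, a_3, a_4) = 1/15
  [-7/15, 0, 2/3, -1/15] . (a_1, a_2, a_3, a_4) = 2/15
  [-1/5, -1/15, -2/15, 11/15] . (a_1, a_2, a_3, a_4) = 4/15

Solving yields:
  a_1 = 1514/2051
  a_2 = 1216/2051
  a_3 = 3253/4102
  a_4 = 1565/2051

Starting state is 2, so the absorption probability is a_2 = 1216/2051.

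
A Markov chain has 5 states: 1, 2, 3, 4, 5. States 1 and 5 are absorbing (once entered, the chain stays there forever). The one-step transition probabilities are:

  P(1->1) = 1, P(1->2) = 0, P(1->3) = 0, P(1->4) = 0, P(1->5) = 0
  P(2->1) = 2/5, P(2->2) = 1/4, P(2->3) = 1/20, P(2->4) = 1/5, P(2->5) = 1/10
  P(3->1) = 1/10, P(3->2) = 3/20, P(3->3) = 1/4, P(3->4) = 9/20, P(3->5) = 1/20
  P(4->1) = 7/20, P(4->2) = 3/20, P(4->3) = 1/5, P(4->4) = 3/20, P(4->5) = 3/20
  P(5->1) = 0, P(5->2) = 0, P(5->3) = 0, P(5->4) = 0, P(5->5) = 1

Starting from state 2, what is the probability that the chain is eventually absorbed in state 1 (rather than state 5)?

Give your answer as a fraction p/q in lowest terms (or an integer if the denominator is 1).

Let a_i = P(absorbed in 1 | start in state i).
Boundary conditions: a_1 = 1, a_5 = 0.
For each transient state i, a_i = sum_j P(i->j) * a_j:
  a_2 = 2/5*a_1 + 1/4*a_2 + 1/20*a_3 + 1/5*a_4 + 1/10*a_5
  a_3 = 1/10*a_1 + 3/20*a_2 + 1/4*a_3 + 9/20*a_4 + 1/20*a_5
  a_4 = 7/20*a_1 + 3/20*a_2 + 1/5*a_3 + 3/20*a_4 + 3/20*a_5

Substituting a_1 = 1 and a_5 = 0, rearrange to (I - Q) a = r where r[i] = P(i -> 1):
  [3/4, -1/20, -1/5] . (a_2, a_3, a_4) = 2/5
  [-3/20, 3/4, -9/20] . (a_2, a_3, a_4) = 1/10
  [-3/20, -1/5, 17/20] . (a_2, a_3, a_4) = 7/20

Solving yields:
  a_2 = 767/993
  a_3 = 713/993
  a_4 = 712/993

Starting state is 2, so the absorption probability is a_2 = 767/993.

Answer: 767/993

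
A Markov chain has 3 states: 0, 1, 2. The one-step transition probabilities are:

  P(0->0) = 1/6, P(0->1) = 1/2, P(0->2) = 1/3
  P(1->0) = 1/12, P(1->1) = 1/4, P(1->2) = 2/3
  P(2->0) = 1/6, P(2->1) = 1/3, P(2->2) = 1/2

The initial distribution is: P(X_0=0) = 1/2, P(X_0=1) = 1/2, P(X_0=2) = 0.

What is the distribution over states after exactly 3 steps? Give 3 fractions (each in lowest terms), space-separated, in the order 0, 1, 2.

Propagating the distribution step by step (d_{t+1} = d_t * P):
d_0 = (0=1/2, 1=1/2, 2=0)
  d_1[0] = 1/2*1/6 + 1/2*1/12 + 0*1/6 = 1/8
  d_1[1] = 1/2*1/2 + 1/2*1/4 + 0*1/3 = 3/8
  d_1[2] = 1/2*1/3 + 1/2*2/3 + 0*1/2 = 1/2
d_1 = (0=1/8, 1=3/8, 2=1/2)
  d_2[0] = 1/8*1/6 + 3/8*1/12 + 1/2*1/6 = 13/96
  d_2[1] = 1/8*1/2 + 3/8*1/4 + 1/2*1/3 = 31/96
  d_2[2] = 1/8*1/3 + 3/8*2/3 + 1/2*1/2 = 13/24
d_2 = (0=13/96, 1=31/96, 2=13/24)
  d_3[0] = 13/96*1/6 + 31/96*1/12 + 13/24*1/6 = 161/1152
  d_3[1] = 13/96*1/2 + 31/96*1/4 + 13/24*1/3 = 379/1152
  d_3[2] = 13/96*1/3 + 31/96*2/3 + 13/24*1/2 = 17/32
d_3 = (0=161/1152, 1=379/1152, 2=17/32)

Answer: 161/1152 379/1152 17/32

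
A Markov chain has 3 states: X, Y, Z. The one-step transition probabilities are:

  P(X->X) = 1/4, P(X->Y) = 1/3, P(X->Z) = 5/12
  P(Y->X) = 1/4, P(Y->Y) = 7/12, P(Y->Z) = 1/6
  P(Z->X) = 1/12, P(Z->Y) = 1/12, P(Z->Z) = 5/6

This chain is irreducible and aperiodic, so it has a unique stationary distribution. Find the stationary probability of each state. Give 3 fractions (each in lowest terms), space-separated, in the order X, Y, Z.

Answer: 4/27 13/54 11/18

Derivation:
The stationary distribution satisfies pi = pi * P, i.e.:
  pi_X = 1/4*pi_X + 1/4*pi_Y + 1/12*pi_Z
  pi_Y = 1/3*pi_X + 7/12*pi_Y + 1/12*pi_Z
  pi_Z = 5/12*pi_X + 1/6*pi_Y + 5/6*pi_Z
with normalization: pi_X + pi_Y + pi_Z = 1.

Using the first 2 balance equations plus normalization, the linear system A*pi = b is:
  [-3/4, 1/4, 1/12] . pi = 0
  [1/3, -5/12, 1/12] . pi = 0
  [1, 1, 1] . pi = 1

Solving yields:
  pi_X = 4/27
  pi_Y = 13/54
  pi_Z = 11/18

Verification (pi * P):
  4/27*1/4 + 13/54*1/4 + 11/18*1/12 = 4/27 = pi_X  (ok)
  4/27*1/3 + 13/54*7/12 + 11/18*1/12 = 13/54 = pi_Y  (ok)
  4/27*5/12 + 13/54*1/6 + 11/18*5/6 = 11/18 = pi_Z  (ok)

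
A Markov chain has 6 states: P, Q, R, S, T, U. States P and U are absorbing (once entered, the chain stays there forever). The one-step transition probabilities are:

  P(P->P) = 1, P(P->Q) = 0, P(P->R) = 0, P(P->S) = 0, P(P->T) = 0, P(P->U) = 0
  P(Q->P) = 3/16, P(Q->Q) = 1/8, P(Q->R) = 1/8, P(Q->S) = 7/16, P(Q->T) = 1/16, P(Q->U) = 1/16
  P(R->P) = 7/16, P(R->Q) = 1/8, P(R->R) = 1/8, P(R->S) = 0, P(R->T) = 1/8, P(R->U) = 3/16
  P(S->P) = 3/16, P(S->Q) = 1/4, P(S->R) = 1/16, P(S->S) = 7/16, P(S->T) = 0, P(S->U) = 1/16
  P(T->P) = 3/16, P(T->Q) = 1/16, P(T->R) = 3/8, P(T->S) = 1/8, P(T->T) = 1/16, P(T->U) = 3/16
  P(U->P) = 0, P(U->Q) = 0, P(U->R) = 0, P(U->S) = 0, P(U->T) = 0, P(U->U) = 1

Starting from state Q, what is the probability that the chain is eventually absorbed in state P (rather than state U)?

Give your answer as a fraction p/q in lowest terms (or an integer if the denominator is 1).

Let a_i = P(absorbed in P | start in state i).
Boundary conditions: a_P = 1, a_U = 0.
For each transient state i, a_i = sum_j P(i->j) * a_j:
  a_Q = 3/16*a_P + 1/8*a_Q + 1/8*a_R + 7/16*a_S + 1/16*a_T + 1/16*a_U
  a_R = 7/16*a_P + 1/8*a_Q + 1/8*a_R + 0*a_S + 1/8*a_T + 3/16*a_U
  a_S = 3/16*a_P + 1/4*a_Q + 1/16*a_R + 7/16*a_S + 0*a_T + 1/16*a_U
  a_T = 3/16*a_P + 1/16*a_Q + 3/8*a_R + 1/8*a_S + 1/16*a_T + 3/16*a_U

Substituting a_P = 1 and a_U = 0, rearrange to (I - Q) a = r where r[i] = P(i -> P):
  [7/8, -1/8, -7/16, -1/16] . (a_Q, a_R, a_S, a_T) = 3/16
  [-1/8, 7/8, 0, -1/8] . (a_Q, a_R, a_S, a_T) = 7/16
  [-1/4, -1/16, 9/16, 0] . (a_Q, a_R, a_S, a_T) = 3/16
  [-1/16, -3/8, -1/8, 15/16] . (a_Q, a_R, a_S, a_T) = 3/16

Solving yields:
  a_Q = 13145/18166
  a_R = 12577/18166
  a_S = 13295/18166
  a_T = 11313/18166

Starting state is Q, so the absorption probability is a_Q = 13145/18166.

Answer: 13145/18166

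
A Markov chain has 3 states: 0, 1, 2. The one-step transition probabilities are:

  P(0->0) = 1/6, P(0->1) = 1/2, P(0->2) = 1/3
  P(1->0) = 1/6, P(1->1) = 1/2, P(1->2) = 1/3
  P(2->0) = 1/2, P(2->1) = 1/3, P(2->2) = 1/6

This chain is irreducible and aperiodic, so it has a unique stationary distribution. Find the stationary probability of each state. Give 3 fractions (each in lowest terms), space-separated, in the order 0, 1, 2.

The stationary distribution satisfies pi = pi * P, i.e.:
  pi_0 = 1/6*pi_0 + 1/6*pi_1 + 1/2*pi_2
  pi_1 = 1/2*pi_0 + 1/2*pi_1 + 1/3*pi_2
  pi_2 = 1/3*pi_0 + 1/3*pi_1 + 1/6*pi_2
with normalization: pi_0 + pi_1 + pi_2 = 1.

Using the first 2 balance equations plus normalization, the linear system A*pi = b is:
  [-5/6, 1/6, 1/2] . pi = 0
  [1/2, -1/2, 1/3] . pi = 0
  [1, 1, 1] . pi = 1

Solving yields:
  pi_0 = 11/42
  pi_1 = 19/42
  pi_2 = 2/7

Verification (pi * P):
  11/42*1/6 + 19/42*1/6 + 2/7*1/2 = 11/42 = pi_0  (ok)
  11/42*1/2 + 19/42*1/2 + 2/7*1/3 = 19/42 = pi_1  (ok)
  11/42*1/3 + 19/42*1/3 + 2/7*1/6 = 2/7 = pi_2  (ok)

Answer: 11/42 19/42 2/7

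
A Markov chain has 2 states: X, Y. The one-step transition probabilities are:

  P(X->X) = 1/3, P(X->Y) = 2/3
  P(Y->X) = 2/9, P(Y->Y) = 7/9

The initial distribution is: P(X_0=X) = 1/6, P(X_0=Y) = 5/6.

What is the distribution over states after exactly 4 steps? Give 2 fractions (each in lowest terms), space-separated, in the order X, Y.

Propagating the distribution step by step (d_{t+1} = d_t * P):
d_0 = (X=1/6, Y=5/6)
  d_1[X] = 1/6*1/3 + 5/6*2/9 = 13/54
  d_1[Y] = 1/6*2/3 + 5/6*7/9 = 41/54
d_1 = (X=13/54, Y=41/54)
  d_2[X] = 13/54*1/3 + 41/54*2/9 = 121/486
  d_2[Y] = 13/54*2/3 + 41/54*7/9 = 365/486
d_2 = (X=121/486, Y=365/486)
  d_3[X] = 121/486*1/3 + 365/486*2/9 = 1093/4374
  d_3[Y] = 121/486*2/3 + 365/486*7/9 = 3281/4374
d_3 = (X=1093/4374, Y=3281/4374)
  d_4[X] = 1093/4374*1/3 + 3281/4374*2/9 = 9841/39366
  d_4[Y] = 1093/4374*2/3 + 3281/4374*7/9 = 29525/39366
d_4 = (X=9841/39366, Y=29525/39366)

Answer: 9841/39366 29525/39366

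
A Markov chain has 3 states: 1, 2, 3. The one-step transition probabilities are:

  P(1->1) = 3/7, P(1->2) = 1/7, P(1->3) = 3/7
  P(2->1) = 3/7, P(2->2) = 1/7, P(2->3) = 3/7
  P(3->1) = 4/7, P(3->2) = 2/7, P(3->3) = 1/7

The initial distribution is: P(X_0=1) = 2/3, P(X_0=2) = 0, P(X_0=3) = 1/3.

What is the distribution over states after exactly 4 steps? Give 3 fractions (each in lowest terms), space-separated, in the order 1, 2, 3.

Propagating the distribution step by step (d_{t+1} = d_t * P):
d_0 = (1=2/3, 2=0, 3=1/3)
  d_1[1] = 2/3*3/7 + 0*3/7 + 1/3*4/7 = 10/21
  d_1[2] = 2/3*1/7 + 0*1/7 + 1/3*2/7 = 4/21
  d_1[3] = 2/3*3/7 + 0*3/7 + 1/3*1/7 = 1/3
d_1 = (1=10/21, 2=4/21, 3=1/3)
  d_2[1] = 10/21*3/7 + 4/21*3/7 + 1/3*4/7 = 10/21
  d_2[2] = 10/21*1/7 + 4/21*1/7 + 1/3*2/7 = 4/21
  d_2[3] = 10/21*3/7 + 4/21*3/7 + 1/3*1/7 = 1/3
d_2 = (1=10/21, 2=4/21, 3=1/3)
  d_3[1] = 10/21*3/7 + 4/21*3/7 + 1/3*4/7 = 10/21
  d_3[2] = 10/21*1/7 + 4/21*1/7 + 1/3*2/7 = 4/21
  d_3[3] = 10/21*3/7 + 4/21*3/7 + 1/3*1/7 = 1/3
d_3 = (1=10/21, 2=4/21, 3=1/3)
  d_4[1] = 10/21*3/7 + 4/21*3/7 + 1/3*4/7 = 10/21
  d_4[2] = 10/21*1/7 + 4/21*1/7 + 1/3*2/7 = 4/21
  d_4[3] = 10/21*3/7 + 4/21*3/7 + 1/3*1/7 = 1/3
d_4 = (1=10/21, 2=4/21, 3=1/3)

Answer: 10/21 4/21 1/3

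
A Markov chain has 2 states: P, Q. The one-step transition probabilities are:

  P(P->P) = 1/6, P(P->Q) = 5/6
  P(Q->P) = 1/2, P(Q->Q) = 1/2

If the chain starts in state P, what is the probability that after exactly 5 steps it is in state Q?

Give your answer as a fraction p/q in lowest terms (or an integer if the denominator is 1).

Answer: 305/486

Derivation:
Computing P^5 by repeated multiplication:
P^1 =
  P: [1/6, 5/6]
  Q: [1/2, 1/2]
P^2 =
  P: [4/9, 5/9]
  Q: [1/3, 2/3]
P^3 =
  P: [19/54, 35/54]
  Q: [7/18, 11/18]
P^4 =
  P: [31/81, 50/81]
  Q: [10/27, 17/27]
P^5 =
  P: [181/486, 305/486]
  Q: [61/162, 101/162]

(P^5)[P -> Q] = 305/486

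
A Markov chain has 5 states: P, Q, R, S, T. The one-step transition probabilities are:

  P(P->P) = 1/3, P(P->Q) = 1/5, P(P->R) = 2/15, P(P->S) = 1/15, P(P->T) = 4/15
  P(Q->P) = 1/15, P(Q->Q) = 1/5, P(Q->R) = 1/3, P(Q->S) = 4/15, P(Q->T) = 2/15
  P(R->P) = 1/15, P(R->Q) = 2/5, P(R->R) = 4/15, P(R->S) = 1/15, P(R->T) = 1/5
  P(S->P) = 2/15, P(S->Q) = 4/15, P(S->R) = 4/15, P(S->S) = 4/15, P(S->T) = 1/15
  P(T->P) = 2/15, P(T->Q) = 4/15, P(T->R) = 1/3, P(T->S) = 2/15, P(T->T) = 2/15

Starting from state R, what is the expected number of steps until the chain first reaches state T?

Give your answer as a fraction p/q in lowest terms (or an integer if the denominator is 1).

Answer: 855/142

Derivation:
Let h_i = expected steps to first reach T from state i.
Boundary: h_T = 0.
First-step equations for the other states:
  h_P = 1 + 1/3*h_P + 1/5*h_Q + 2/15*h_R + 1/15*h_S + 4/15*h_T
  h_Q = 1 + 1/15*h_P + 1/5*h_Q + 1/3*h_R + 4/15*h_S + 2/15*h_T
  h_R = 1 + 1/15*h_P + 2/5*h_Q + 4/15*h_R + 1/15*h_S + 1/5*h_T
  h_S = 1 + 2/15*h_P + 4/15*h_Q + 4/15*h_R + 4/15*h_S + 1/15*h_T

Substituting h_T = 0 and rearranging gives the linear system (I - Q) h = 1:
  [2/3, -1/5, -2/15, -1/15] . (h_P, h_Q, h_R, h_S) = 1
  [-1/15, 4/5, -1/3, -4/15] . (h_P, h_Q, h_R, h_S) = 1
  [-1/15, -2/5, 11/15, -1/15] . (h_P, h_Q, h_R, h_S) = 1
  [-2/15, -4/15, -4/15, 11/15] . (h_P, h_Q, h_R, h_S) = 1

Solving yields:
  h_P = 32625/6106
  h_Q = 19845/3053
  h_R = 855/142
  h_S = 21030/3053

Starting state is R, so the expected hitting time is h_R = 855/142.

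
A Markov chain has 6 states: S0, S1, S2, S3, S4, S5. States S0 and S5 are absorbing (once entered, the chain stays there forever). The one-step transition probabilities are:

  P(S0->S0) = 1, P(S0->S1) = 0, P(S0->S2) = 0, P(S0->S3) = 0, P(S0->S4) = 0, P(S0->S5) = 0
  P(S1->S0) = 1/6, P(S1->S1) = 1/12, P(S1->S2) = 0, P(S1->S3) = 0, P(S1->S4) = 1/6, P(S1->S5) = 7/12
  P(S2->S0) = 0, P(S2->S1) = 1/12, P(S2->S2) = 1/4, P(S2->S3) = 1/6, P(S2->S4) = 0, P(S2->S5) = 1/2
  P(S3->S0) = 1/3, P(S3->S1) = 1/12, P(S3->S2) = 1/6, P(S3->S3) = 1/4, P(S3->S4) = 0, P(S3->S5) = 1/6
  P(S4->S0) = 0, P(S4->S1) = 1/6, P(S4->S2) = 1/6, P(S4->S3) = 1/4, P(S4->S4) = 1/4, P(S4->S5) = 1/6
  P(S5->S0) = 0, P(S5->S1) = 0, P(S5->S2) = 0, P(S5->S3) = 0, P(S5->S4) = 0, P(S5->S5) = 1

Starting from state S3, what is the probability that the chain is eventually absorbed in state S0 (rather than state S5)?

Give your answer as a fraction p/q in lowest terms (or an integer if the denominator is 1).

Answer: 3602/7205

Derivation:
Let a_i = P(absorbed in S0 | start in state i).
Boundary conditions: a_S0 = 1, a_S5 = 0.
For each transient state i, a_i = sum_j P(i->j) * a_j:
  a_S1 = 1/6*a_S0 + 1/12*a_S1 + 0*a_S2 + 0*a_S3 + 1/6*a_S4 + 7/12*a_S5
  a_S2 = 0*a_S0 + 1/12*a_S1 + 1/4*a_S2 + 1/6*a_S3 + 0*a_S4 + 1/2*a_S5
  a_S3 = 1/3*a_S0 + 1/12*a_S1 + 1/6*a_S2 + 1/4*a_S3 + 0*a_S4 + 1/6*a_S5
  a_S4 = 0*a_S0 + 1/6*a_S1 + 1/6*a_S2 + 1/4*a_S3 + 1/4*a_S4 + 1/6*a_S5

Substituting a_S0 = 1 and a_S5 = 0, rearrange to (I - Q) a = r where r[i] = P(i -> S0):
  [11/12, 0, 0, -1/6] . (a_S1, a_S2, a_S3, a_S4) = 1/6
  [-1/12, 3/4, -1/6, 0] . (a_S1, a_S2, a_S3, a_S4) = 0
  [-1/12, -1/6, 3/4, 0] . (a_S1, a_S2, a_S3, a_S4) = 1/3
  [-1/6, -1/6, -1/4, 3/4] . (a_S1, a_S2, a_S3, a_S4) = 0

Solving yields:
  a_S1 = 1634/7205
  a_S2 = 982/7205
  a_S3 = 3602/7205
  a_S4 = 162/655

Starting state is S3, so the absorption probability is a_S3 = 3602/7205.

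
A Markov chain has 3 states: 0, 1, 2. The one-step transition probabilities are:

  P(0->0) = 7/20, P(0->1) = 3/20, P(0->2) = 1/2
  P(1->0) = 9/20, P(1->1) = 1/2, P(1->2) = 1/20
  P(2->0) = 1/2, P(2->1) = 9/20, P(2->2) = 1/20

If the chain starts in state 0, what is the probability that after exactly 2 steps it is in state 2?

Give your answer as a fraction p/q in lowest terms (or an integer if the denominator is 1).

Answer: 83/400

Derivation:
Computing P^2 by repeated multiplication:
P^1 =
  0: [7/20, 3/20, 1/2]
  1: [9/20, 1/2, 1/20]
  2: [1/2, 9/20, 1/20]
P^2 =
  0: [11/25, 141/400, 83/400]
  1: [163/400, 17/50, 101/400]
  2: [161/400, 129/400, 11/40]

(P^2)[0 -> 2] = 83/400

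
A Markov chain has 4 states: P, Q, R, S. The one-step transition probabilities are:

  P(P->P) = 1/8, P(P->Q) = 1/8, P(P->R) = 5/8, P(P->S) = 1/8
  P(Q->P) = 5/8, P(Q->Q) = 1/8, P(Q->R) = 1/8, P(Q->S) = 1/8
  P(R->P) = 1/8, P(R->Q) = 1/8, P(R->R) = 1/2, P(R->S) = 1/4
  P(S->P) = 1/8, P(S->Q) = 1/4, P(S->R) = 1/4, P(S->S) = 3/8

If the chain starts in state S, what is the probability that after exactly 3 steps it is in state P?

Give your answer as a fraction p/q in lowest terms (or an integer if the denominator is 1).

Answer: 27/128

Derivation:
Computing P^3 by repeated multiplication:
P^1 =
  P: [1/8, 1/8, 5/8, 1/8]
  Q: [5/8, 1/8, 1/8, 1/8]
  R: [1/8, 1/8, 1/2, 1/4]
  S: [1/8, 1/4, 1/4, 3/8]
P^2 =
  P: [3/16, 9/64, 7/16, 15/64]
  Q: [3/16, 9/64, 1/2, 11/64]
  R: [3/16, 5/32, 13/32, 1/4]
  S: [1/4, 11/64, 21/64, 1/4]
P^3 =
  P: [25/128, 79/512, 211/512, 61/256]
  Q: [25/128, 75/512, 219/512, 59/256]
  R: [13/64, 5/32, 103/256, 61/256]
  S: [27/128, 5/32, 207/512, 117/512]

(P^3)[S -> P] = 27/128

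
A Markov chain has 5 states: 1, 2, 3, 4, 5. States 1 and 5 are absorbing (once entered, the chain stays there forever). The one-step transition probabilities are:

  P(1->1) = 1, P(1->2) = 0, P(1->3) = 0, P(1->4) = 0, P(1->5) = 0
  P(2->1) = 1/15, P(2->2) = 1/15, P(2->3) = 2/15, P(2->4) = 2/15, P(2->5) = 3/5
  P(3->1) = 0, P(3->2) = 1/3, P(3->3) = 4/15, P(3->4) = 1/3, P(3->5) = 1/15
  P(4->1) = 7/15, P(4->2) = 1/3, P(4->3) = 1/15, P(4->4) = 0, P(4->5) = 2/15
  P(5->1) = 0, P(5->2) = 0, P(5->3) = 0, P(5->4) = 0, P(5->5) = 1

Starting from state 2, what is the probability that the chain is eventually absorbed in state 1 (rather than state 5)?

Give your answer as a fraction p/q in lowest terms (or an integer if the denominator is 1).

Let a_i = P(absorbed in 1 | start in state i).
Boundary conditions: a_1 = 1, a_5 = 0.
For each transient state i, a_i = sum_j P(i->j) * a_j:
  a_2 = 1/15*a_1 + 1/15*a_2 + 2/15*a_3 + 2/15*a_4 + 3/5*a_5
  a_3 = 0*a_1 + 1/3*a_2 + 4/15*a_3 + 1/3*a_4 + 1/15*a_5
  a_4 = 7/15*a_1 + 1/3*a_2 + 1/15*a_3 + 0*a_4 + 2/15*a_5

Substituting a_1 = 1 and a_5 = 0, rearrange to (I - Q) a = r where r[i] = P(i -> 1):
  [14/15, -2/15, -2/15] . (a_2, a_3, a_4) = 1/15
  [-1/3, 11/15, -1/3] . (a_2, a_3, a_4) = 0
  [-1/3, -1/15, 1] . (a_2, a_3, a_4) = 7/15

Solving yields:
  a_2 = 1/5
  a_3 = 11/32
  a_4 = 89/160

Starting state is 2, so the absorption probability is a_2 = 1/5.

Answer: 1/5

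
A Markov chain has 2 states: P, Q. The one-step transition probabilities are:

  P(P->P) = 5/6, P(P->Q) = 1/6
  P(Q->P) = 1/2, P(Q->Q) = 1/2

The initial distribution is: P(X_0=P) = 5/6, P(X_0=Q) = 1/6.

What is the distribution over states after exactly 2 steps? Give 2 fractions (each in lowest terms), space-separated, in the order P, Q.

Propagating the distribution step by step (d_{t+1} = d_t * P):
d_0 = (P=5/6, Q=1/6)
  d_1[P] = 5/6*5/6 + 1/6*1/2 = 7/9
  d_1[Q] = 5/6*1/6 + 1/6*1/2 = 2/9
d_1 = (P=7/9, Q=2/9)
  d_2[P] = 7/9*5/6 + 2/9*1/2 = 41/54
  d_2[Q] = 7/9*1/6 + 2/9*1/2 = 13/54
d_2 = (P=41/54, Q=13/54)

Answer: 41/54 13/54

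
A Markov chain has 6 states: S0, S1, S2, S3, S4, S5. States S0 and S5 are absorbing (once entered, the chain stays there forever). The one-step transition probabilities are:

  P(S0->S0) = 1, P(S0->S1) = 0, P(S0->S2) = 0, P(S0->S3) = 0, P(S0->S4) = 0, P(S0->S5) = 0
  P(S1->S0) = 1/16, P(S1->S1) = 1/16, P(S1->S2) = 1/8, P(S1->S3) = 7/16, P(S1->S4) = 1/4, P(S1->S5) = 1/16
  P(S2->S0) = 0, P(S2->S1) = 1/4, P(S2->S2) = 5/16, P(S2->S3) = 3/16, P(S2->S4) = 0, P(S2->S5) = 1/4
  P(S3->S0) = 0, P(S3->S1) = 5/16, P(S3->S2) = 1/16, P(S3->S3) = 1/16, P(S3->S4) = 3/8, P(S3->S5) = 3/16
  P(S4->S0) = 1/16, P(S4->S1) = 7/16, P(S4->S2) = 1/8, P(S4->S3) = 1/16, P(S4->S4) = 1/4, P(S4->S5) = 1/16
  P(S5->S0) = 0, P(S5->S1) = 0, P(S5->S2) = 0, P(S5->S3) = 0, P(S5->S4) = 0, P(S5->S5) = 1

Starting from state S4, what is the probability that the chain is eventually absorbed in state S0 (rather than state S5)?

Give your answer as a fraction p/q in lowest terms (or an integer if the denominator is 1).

Let a_i = P(absorbed in S0 | start in state i).
Boundary conditions: a_S0 = 1, a_S5 = 0.
For each transient state i, a_i = sum_j P(i->j) * a_j:
  a_S1 = 1/16*a_S0 + 1/16*a_S1 + 1/8*a_S2 + 7/16*a_S3 + 1/4*a_S4 + 1/16*a_S5
  a_S2 = 0*a_S0 + 1/4*a_S1 + 5/16*a_S2 + 3/16*a_S3 + 0*a_S4 + 1/4*a_S5
  a_S3 = 0*a_S0 + 5/16*a_S1 + 1/16*a_S2 + 1/16*a_S3 + 3/8*a_S4 + 3/16*a_S5
  a_S4 = 1/16*a_S0 + 7/16*a_S1 + 1/8*a_S2 + 1/16*a_S3 + 1/4*a_S4 + 1/16*a_S5

Substituting a_S0 = 1 and a_S5 = 0, rearrange to (I - Q) a = r where r[i] = P(i -> S0):
  [15/16, -1/8, -7/16, -1/4] . (a_S1, a_S2, a_S3, a_S4) = 1/16
  [-1/4, 11/16, -3/16, 0] . (a_S1, a_S2, a_S3, a_S4) = 0
  [-5/16, -1/16, 15/16, -3/8] . (a_S1, a_S2, a_S3, a_S4) = 0
  [-7/16, -1/8, -1/16, 3/4] . (a_S1, a_S2, a_S3, a_S4) = 1/16

Solving yields:
  a_S1 = 747/2932
  a_S2 = 435/2932
  a_S3 = 599/2932
  a_S4 = 1605/5864

Starting state is S4, so the absorption probability is a_S4 = 1605/5864.

Answer: 1605/5864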